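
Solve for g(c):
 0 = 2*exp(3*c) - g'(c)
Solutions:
 g(c) = C1 + 2*exp(3*c)/3


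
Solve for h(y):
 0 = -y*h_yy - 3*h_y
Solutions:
 h(y) = C1 + C2/y^2


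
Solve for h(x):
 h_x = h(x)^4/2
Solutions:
 h(x) = 2^(1/3)*(-1/(C1 + 3*x))^(1/3)
 h(x) = 2^(1/3)*(-1/(C1 + x))^(1/3)*(-3^(2/3) - 3*3^(1/6)*I)/6
 h(x) = 2^(1/3)*(-1/(C1 + x))^(1/3)*(-3^(2/3) + 3*3^(1/6)*I)/6


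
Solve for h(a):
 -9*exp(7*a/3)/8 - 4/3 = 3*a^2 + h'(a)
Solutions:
 h(a) = C1 - a^3 - 4*a/3 - 27*exp(7*a/3)/56


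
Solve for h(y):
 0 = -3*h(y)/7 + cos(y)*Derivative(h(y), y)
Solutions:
 h(y) = C1*(sin(y) + 1)^(3/14)/(sin(y) - 1)^(3/14)


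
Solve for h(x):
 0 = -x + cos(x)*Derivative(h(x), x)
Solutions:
 h(x) = C1 + Integral(x/cos(x), x)


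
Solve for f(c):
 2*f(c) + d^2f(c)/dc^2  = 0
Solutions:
 f(c) = C1*sin(sqrt(2)*c) + C2*cos(sqrt(2)*c)


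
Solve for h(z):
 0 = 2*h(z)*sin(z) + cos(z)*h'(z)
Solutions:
 h(z) = C1*cos(z)^2


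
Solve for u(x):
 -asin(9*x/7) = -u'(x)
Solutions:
 u(x) = C1 + x*asin(9*x/7) + sqrt(49 - 81*x^2)/9


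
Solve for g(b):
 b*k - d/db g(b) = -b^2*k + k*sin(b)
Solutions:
 g(b) = C1 + b^3*k/3 + b^2*k/2 + k*cos(b)


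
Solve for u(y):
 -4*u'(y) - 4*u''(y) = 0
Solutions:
 u(y) = C1 + C2*exp(-y)


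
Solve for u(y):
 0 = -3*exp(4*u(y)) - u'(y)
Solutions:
 u(y) = log(-I*(1/(C1 + 12*y))^(1/4))
 u(y) = log(I*(1/(C1 + 12*y))^(1/4))
 u(y) = log(-(1/(C1 + 12*y))^(1/4))
 u(y) = log(1/(C1 + 12*y))/4


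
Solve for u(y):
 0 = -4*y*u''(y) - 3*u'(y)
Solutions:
 u(y) = C1 + C2*y^(1/4)


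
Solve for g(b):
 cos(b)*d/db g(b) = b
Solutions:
 g(b) = C1 + Integral(b/cos(b), b)


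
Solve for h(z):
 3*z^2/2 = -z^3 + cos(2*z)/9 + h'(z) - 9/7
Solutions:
 h(z) = C1 + z^4/4 + z^3/2 + 9*z/7 - sin(2*z)/18


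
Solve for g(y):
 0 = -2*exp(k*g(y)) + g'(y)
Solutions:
 g(y) = Piecewise((log(-1/(C1*k + 2*k*y))/k, Ne(k, 0)), (nan, True))
 g(y) = Piecewise((C1 + 2*y, Eq(k, 0)), (nan, True))


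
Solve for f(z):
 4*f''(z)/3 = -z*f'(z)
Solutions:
 f(z) = C1 + C2*erf(sqrt(6)*z/4)


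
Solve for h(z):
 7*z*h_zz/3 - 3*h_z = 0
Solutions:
 h(z) = C1 + C2*z^(16/7)


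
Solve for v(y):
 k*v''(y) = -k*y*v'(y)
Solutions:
 v(y) = C1 + C2*erf(sqrt(2)*y/2)


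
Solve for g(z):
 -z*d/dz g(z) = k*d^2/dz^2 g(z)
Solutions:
 g(z) = C1 + C2*sqrt(k)*erf(sqrt(2)*z*sqrt(1/k)/2)


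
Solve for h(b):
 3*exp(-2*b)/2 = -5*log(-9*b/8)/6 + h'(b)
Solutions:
 h(b) = C1 + 5*b*log(-b)/6 + 5*b*(-3*log(2) - 1 + 2*log(3))/6 - 3*exp(-2*b)/4


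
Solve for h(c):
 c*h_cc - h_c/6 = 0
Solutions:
 h(c) = C1 + C2*c^(7/6)


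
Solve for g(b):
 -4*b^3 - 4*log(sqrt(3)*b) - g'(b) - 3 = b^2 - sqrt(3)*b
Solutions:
 g(b) = C1 - b^4 - b^3/3 + sqrt(3)*b^2/2 - 4*b*log(b) - b*log(9) + b


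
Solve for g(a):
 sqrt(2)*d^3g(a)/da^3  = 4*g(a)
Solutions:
 g(a) = C3*exp(sqrt(2)*a) + (C1*sin(sqrt(6)*a/2) + C2*cos(sqrt(6)*a/2))*exp(-sqrt(2)*a/2)


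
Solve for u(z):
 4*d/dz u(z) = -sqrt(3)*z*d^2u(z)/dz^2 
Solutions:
 u(z) = C1 + C2*z^(1 - 4*sqrt(3)/3)


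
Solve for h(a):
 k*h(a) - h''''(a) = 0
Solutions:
 h(a) = C1*exp(-a*k^(1/4)) + C2*exp(a*k^(1/4)) + C3*exp(-I*a*k^(1/4)) + C4*exp(I*a*k^(1/4))


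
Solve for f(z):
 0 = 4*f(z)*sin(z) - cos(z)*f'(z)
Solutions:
 f(z) = C1/cos(z)^4


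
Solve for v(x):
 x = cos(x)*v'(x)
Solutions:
 v(x) = C1 + Integral(x/cos(x), x)


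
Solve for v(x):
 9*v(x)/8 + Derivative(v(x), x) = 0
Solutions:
 v(x) = C1*exp(-9*x/8)


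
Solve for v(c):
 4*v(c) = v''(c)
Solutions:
 v(c) = C1*exp(-2*c) + C2*exp(2*c)


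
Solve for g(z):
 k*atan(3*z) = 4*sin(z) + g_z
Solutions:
 g(z) = C1 + k*(z*atan(3*z) - log(9*z^2 + 1)/6) + 4*cos(z)


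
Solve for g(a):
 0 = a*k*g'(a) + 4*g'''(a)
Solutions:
 g(a) = C1 + Integral(C2*airyai(2^(1/3)*a*(-k)^(1/3)/2) + C3*airybi(2^(1/3)*a*(-k)^(1/3)/2), a)


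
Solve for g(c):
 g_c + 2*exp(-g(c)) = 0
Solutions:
 g(c) = log(C1 - 2*c)


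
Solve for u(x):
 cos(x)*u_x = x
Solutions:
 u(x) = C1 + Integral(x/cos(x), x)


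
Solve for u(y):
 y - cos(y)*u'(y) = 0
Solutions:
 u(y) = C1 + Integral(y/cos(y), y)


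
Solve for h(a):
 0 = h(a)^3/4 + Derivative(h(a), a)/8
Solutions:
 h(a) = -sqrt(2)*sqrt(-1/(C1 - 2*a))/2
 h(a) = sqrt(2)*sqrt(-1/(C1 - 2*a))/2


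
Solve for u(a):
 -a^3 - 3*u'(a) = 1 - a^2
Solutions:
 u(a) = C1 - a^4/12 + a^3/9 - a/3


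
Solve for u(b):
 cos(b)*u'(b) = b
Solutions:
 u(b) = C1 + Integral(b/cos(b), b)


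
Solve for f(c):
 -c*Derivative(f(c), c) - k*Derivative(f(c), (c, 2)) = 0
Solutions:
 f(c) = C1 + C2*sqrt(k)*erf(sqrt(2)*c*sqrt(1/k)/2)


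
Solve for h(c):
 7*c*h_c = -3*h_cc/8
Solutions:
 h(c) = C1 + C2*erf(2*sqrt(21)*c/3)


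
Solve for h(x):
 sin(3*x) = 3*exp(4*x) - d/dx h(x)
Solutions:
 h(x) = C1 + 3*exp(4*x)/4 + cos(3*x)/3


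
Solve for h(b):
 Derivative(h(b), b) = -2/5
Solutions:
 h(b) = C1 - 2*b/5


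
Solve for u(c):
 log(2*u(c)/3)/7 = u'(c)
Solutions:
 -7*Integral(1/(log(_y) - log(3) + log(2)), (_y, u(c))) = C1 - c


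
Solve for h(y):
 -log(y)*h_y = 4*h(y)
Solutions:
 h(y) = C1*exp(-4*li(y))


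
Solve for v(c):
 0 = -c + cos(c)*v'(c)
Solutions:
 v(c) = C1 + Integral(c/cos(c), c)


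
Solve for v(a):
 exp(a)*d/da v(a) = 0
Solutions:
 v(a) = C1


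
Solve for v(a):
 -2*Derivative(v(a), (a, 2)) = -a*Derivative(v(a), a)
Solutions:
 v(a) = C1 + C2*erfi(a/2)


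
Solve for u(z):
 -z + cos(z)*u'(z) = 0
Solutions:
 u(z) = C1 + Integral(z/cos(z), z)


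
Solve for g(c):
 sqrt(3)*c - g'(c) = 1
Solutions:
 g(c) = C1 + sqrt(3)*c^2/2 - c


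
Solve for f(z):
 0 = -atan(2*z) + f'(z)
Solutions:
 f(z) = C1 + z*atan(2*z) - log(4*z^2 + 1)/4


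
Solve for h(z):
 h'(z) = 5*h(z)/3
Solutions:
 h(z) = C1*exp(5*z/3)


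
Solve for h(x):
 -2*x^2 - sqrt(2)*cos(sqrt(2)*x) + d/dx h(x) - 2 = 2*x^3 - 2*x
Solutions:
 h(x) = C1 + x^4/2 + 2*x^3/3 - x^2 + 2*x + sin(sqrt(2)*x)


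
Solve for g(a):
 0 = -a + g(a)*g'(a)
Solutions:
 g(a) = -sqrt(C1 + a^2)
 g(a) = sqrt(C1 + a^2)


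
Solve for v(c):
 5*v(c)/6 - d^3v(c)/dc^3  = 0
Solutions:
 v(c) = C3*exp(5^(1/3)*6^(2/3)*c/6) + (C1*sin(2^(2/3)*3^(1/6)*5^(1/3)*c/4) + C2*cos(2^(2/3)*3^(1/6)*5^(1/3)*c/4))*exp(-5^(1/3)*6^(2/3)*c/12)


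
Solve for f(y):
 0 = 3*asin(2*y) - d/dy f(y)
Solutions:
 f(y) = C1 + 3*y*asin(2*y) + 3*sqrt(1 - 4*y^2)/2


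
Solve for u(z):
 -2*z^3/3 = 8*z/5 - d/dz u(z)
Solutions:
 u(z) = C1 + z^4/6 + 4*z^2/5


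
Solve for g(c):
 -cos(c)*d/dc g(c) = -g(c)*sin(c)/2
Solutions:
 g(c) = C1/sqrt(cos(c))


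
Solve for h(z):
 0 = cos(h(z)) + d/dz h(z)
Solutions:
 h(z) = pi - asin((C1 + exp(2*z))/(C1 - exp(2*z)))
 h(z) = asin((C1 + exp(2*z))/(C1 - exp(2*z)))


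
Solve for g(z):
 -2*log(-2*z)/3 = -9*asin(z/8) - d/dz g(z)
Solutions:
 g(z) = C1 + 2*z*log(-z)/3 - 9*z*asin(z/8) - 2*z/3 + 2*z*log(2)/3 - 9*sqrt(64 - z^2)


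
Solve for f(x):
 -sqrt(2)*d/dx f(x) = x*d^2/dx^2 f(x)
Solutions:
 f(x) = C1 + C2*x^(1 - sqrt(2))


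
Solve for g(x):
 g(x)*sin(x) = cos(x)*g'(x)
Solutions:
 g(x) = C1/cos(x)


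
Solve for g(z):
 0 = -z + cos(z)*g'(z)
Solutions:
 g(z) = C1 + Integral(z/cos(z), z)


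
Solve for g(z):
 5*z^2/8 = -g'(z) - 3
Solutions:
 g(z) = C1 - 5*z^3/24 - 3*z


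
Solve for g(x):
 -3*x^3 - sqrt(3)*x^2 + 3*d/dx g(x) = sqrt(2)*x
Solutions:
 g(x) = C1 + x^4/4 + sqrt(3)*x^3/9 + sqrt(2)*x^2/6


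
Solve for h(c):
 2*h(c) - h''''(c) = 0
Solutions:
 h(c) = C1*exp(-2^(1/4)*c) + C2*exp(2^(1/4)*c) + C3*sin(2^(1/4)*c) + C4*cos(2^(1/4)*c)


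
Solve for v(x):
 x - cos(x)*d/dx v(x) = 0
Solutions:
 v(x) = C1 + Integral(x/cos(x), x)


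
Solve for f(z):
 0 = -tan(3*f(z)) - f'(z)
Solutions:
 f(z) = -asin(C1*exp(-3*z))/3 + pi/3
 f(z) = asin(C1*exp(-3*z))/3


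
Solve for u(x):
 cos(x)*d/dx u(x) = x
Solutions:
 u(x) = C1 + Integral(x/cos(x), x)


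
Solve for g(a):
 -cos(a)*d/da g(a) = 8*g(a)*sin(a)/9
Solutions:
 g(a) = C1*cos(a)^(8/9)


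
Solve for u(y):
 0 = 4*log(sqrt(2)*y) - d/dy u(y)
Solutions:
 u(y) = C1 + 4*y*log(y) - 4*y + y*log(4)


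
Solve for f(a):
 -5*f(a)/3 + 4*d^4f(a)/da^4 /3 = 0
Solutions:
 f(a) = C1*exp(-sqrt(2)*5^(1/4)*a/2) + C2*exp(sqrt(2)*5^(1/4)*a/2) + C3*sin(sqrt(2)*5^(1/4)*a/2) + C4*cos(sqrt(2)*5^(1/4)*a/2)


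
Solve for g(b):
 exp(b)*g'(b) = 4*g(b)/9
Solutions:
 g(b) = C1*exp(-4*exp(-b)/9)


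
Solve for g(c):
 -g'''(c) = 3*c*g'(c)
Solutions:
 g(c) = C1 + Integral(C2*airyai(-3^(1/3)*c) + C3*airybi(-3^(1/3)*c), c)


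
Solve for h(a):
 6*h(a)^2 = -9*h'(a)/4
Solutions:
 h(a) = 3/(C1 + 8*a)


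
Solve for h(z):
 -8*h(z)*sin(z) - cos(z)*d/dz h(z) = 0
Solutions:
 h(z) = C1*cos(z)^8


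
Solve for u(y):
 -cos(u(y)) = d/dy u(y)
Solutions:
 u(y) = pi - asin((C1 + exp(2*y))/(C1 - exp(2*y)))
 u(y) = asin((C1 + exp(2*y))/(C1 - exp(2*y)))


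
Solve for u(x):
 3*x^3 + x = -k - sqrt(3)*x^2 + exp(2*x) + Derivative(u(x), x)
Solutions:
 u(x) = C1 + k*x + 3*x^4/4 + sqrt(3)*x^3/3 + x^2/2 - exp(2*x)/2


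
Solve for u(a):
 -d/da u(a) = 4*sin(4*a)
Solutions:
 u(a) = C1 + cos(4*a)


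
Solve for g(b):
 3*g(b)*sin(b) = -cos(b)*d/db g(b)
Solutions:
 g(b) = C1*cos(b)^3


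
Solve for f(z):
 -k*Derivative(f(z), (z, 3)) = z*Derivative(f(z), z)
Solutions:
 f(z) = C1 + Integral(C2*airyai(z*(-1/k)^(1/3)) + C3*airybi(z*(-1/k)^(1/3)), z)


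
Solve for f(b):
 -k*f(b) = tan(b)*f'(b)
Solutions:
 f(b) = C1*exp(-k*log(sin(b)))


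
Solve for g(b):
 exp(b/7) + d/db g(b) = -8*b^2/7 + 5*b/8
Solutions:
 g(b) = C1 - 8*b^3/21 + 5*b^2/16 - 7*exp(b/7)


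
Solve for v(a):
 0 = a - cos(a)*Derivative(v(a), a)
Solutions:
 v(a) = C1 + Integral(a/cos(a), a)


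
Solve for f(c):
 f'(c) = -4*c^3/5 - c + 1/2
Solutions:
 f(c) = C1 - c^4/5 - c^2/2 + c/2


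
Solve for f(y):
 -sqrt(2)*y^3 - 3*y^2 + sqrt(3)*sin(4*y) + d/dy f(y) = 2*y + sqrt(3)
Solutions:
 f(y) = C1 + sqrt(2)*y^4/4 + y^3 + y^2 + sqrt(3)*y + sqrt(3)*cos(4*y)/4


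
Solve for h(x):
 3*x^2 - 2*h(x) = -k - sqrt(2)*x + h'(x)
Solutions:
 h(x) = C1*exp(-2*x) + k/2 + 3*x^2/2 - 3*x/2 + sqrt(2)*x/2 - sqrt(2)/4 + 3/4


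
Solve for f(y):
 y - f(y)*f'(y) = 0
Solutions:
 f(y) = -sqrt(C1 + y^2)
 f(y) = sqrt(C1 + y^2)


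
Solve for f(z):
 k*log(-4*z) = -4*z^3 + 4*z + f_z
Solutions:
 f(z) = C1 + k*z*log(-z) + k*z*(-1 + 2*log(2)) + z^4 - 2*z^2


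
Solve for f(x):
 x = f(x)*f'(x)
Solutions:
 f(x) = -sqrt(C1 + x^2)
 f(x) = sqrt(C1 + x^2)


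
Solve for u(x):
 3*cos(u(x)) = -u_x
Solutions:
 u(x) = pi - asin((C1 + exp(6*x))/(C1 - exp(6*x)))
 u(x) = asin((C1 + exp(6*x))/(C1 - exp(6*x)))


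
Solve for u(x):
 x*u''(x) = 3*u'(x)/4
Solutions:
 u(x) = C1 + C2*x^(7/4)


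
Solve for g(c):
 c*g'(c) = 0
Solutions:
 g(c) = C1


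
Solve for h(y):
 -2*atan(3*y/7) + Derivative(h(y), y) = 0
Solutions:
 h(y) = C1 + 2*y*atan(3*y/7) - 7*log(9*y^2 + 49)/3


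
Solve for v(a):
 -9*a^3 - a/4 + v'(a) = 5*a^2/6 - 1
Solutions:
 v(a) = C1 + 9*a^4/4 + 5*a^3/18 + a^2/8 - a


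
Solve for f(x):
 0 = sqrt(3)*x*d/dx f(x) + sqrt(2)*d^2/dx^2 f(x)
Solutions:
 f(x) = C1 + C2*erf(6^(1/4)*x/2)


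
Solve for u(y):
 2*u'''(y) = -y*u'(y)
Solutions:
 u(y) = C1 + Integral(C2*airyai(-2^(2/3)*y/2) + C3*airybi(-2^(2/3)*y/2), y)


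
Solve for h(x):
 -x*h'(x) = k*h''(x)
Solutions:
 h(x) = C1 + C2*sqrt(k)*erf(sqrt(2)*x*sqrt(1/k)/2)


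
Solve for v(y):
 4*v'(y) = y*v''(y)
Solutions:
 v(y) = C1 + C2*y^5


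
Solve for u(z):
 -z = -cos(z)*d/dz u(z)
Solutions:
 u(z) = C1 + Integral(z/cos(z), z)


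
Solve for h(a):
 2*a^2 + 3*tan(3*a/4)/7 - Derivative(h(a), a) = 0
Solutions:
 h(a) = C1 + 2*a^3/3 - 4*log(cos(3*a/4))/7


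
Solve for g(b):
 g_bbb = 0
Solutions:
 g(b) = C1 + C2*b + C3*b^2


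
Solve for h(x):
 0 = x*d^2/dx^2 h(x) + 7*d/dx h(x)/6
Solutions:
 h(x) = C1 + C2/x^(1/6)


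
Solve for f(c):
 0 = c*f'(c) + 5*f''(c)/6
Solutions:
 f(c) = C1 + C2*erf(sqrt(15)*c/5)


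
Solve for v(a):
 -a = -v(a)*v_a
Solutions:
 v(a) = -sqrt(C1 + a^2)
 v(a) = sqrt(C1 + a^2)


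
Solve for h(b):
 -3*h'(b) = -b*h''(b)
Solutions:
 h(b) = C1 + C2*b^4


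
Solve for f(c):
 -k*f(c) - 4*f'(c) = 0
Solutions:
 f(c) = C1*exp(-c*k/4)


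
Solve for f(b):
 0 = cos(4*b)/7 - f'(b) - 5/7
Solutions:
 f(b) = C1 - 5*b/7 + sin(4*b)/28


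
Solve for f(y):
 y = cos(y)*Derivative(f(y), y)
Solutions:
 f(y) = C1 + Integral(y/cos(y), y)


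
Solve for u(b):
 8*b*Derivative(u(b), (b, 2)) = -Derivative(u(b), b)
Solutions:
 u(b) = C1 + C2*b^(7/8)


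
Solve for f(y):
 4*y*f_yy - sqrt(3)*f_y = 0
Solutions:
 f(y) = C1 + C2*y^(sqrt(3)/4 + 1)


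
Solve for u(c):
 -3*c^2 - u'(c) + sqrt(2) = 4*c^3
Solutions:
 u(c) = C1 - c^4 - c^3 + sqrt(2)*c


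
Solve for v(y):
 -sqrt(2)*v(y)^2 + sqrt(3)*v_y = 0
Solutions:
 v(y) = -3/(C1 + sqrt(6)*y)


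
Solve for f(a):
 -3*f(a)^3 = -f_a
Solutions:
 f(a) = -sqrt(2)*sqrt(-1/(C1 + 3*a))/2
 f(a) = sqrt(2)*sqrt(-1/(C1 + 3*a))/2


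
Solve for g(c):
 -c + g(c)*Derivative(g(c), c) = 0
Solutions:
 g(c) = -sqrt(C1 + c^2)
 g(c) = sqrt(C1 + c^2)


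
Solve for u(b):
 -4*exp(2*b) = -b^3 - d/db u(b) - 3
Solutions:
 u(b) = C1 - b^4/4 - 3*b + 2*exp(2*b)


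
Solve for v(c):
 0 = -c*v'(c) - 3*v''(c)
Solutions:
 v(c) = C1 + C2*erf(sqrt(6)*c/6)


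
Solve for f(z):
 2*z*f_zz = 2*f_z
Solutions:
 f(z) = C1 + C2*z^2


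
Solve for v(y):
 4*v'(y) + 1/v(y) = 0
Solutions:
 v(y) = -sqrt(C1 - 2*y)/2
 v(y) = sqrt(C1 - 2*y)/2


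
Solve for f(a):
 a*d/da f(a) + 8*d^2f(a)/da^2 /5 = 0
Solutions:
 f(a) = C1 + C2*erf(sqrt(5)*a/4)


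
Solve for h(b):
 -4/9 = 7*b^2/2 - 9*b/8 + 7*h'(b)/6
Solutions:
 h(b) = C1 - b^3 + 27*b^2/56 - 8*b/21


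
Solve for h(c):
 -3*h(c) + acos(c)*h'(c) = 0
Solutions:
 h(c) = C1*exp(3*Integral(1/acos(c), c))


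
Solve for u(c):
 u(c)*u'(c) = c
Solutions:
 u(c) = -sqrt(C1 + c^2)
 u(c) = sqrt(C1 + c^2)


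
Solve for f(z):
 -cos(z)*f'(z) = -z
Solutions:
 f(z) = C1 + Integral(z/cos(z), z)


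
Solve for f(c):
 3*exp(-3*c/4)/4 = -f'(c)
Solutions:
 f(c) = C1 + exp(-3*c/4)


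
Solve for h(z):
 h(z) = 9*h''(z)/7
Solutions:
 h(z) = C1*exp(-sqrt(7)*z/3) + C2*exp(sqrt(7)*z/3)


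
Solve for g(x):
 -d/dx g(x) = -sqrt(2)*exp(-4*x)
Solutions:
 g(x) = C1 - sqrt(2)*exp(-4*x)/4


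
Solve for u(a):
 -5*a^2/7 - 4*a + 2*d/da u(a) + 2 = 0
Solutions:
 u(a) = C1 + 5*a^3/42 + a^2 - a


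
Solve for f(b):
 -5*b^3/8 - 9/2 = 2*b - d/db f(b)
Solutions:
 f(b) = C1 + 5*b^4/32 + b^2 + 9*b/2


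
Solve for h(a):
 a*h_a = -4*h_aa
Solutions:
 h(a) = C1 + C2*erf(sqrt(2)*a/4)


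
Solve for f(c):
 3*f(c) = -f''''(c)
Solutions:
 f(c) = (C1*sin(sqrt(2)*3^(1/4)*c/2) + C2*cos(sqrt(2)*3^(1/4)*c/2))*exp(-sqrt(2)*3^(1/4)*c/2) + (C3*sin(sqrt(2)*3^(1/4)*c/2) + C4*cos(sqrt(2)*3^(1/4)*c/2))*exp(sqrt(2)*3^(1/4)*c/2)


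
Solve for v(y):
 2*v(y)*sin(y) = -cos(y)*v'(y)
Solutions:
 v(y) = C1*cos(y)^2


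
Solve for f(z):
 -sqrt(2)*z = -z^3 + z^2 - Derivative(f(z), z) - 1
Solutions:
 f(z) = C1 - z^4/4 + z^3/3 + sqrt(2)*z^2/2 - z


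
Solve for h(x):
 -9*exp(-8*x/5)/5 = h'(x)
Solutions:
 h(x) = C1 + 9*exp(-8*x/5)/8


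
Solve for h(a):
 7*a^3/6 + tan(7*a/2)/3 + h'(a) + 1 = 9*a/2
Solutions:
 h(a) = C1 - 7*a^4/24 + 9*a^2/4 - a + 2*log(cos(7*a/2))/21


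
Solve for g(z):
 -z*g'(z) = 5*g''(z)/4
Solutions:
 g(z) = C1 + C2*erf(sqrt(10)*z/5)


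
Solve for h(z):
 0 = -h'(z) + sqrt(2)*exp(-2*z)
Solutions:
 h(z) = C1 - sqrt(2)*exp(-2*z)/2


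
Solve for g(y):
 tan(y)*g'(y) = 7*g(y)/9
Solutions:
 g(y) = C1*sin(y)^(7/9)


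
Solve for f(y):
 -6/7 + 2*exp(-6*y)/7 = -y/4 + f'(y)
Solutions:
 f(y) = C1 + y^2/8 - 6*y/7 - exp(-6*y)/21


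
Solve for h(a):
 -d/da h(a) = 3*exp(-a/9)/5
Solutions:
 h(a) = C1 + 27*exp(-a/9)/5


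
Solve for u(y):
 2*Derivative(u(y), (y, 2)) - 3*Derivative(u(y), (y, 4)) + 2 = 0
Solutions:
 u(y) = C1 + C2*y + C3*exp(-sqrt(6)*y/3) + C4*exp(sqrt(6)*y/3) - y^2/2


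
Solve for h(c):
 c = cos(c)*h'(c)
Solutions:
 h(c) = C1 + Integral(c/cos(c), c)


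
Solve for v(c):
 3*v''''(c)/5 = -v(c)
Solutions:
 v(c) = (C1*sin(sqrt(2)*3^(3/4)*5^(1/4)*c/6) + C2*cos(sqrt(2)*3^(3/4)*5^(1/4)*c/6))*exp(-sqrt(2)*3^(3/4)*5^(1/4)*c/6) + (C3*sin(sqrt(2)*3^(3/4)*5^(1/4)*c/6) + C4*cos(sqrt(2)*3^(3/4)*5^(1/4)*c/6))*exp(sqrt(2)*3^(3/4)*5^(1/4)*c/6)


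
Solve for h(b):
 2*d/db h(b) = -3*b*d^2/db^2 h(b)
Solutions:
 h(b) = C1 + C2*b^(1/3)


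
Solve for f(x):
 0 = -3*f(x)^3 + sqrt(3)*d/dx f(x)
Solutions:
 f(x) = -sqrt(2)*sqrt(-1/(C1 + sqrt(3)*x))/2
 f(x) = sqrt(2)*sqrt(-1/(C1 + sqrt(3)*x))/2


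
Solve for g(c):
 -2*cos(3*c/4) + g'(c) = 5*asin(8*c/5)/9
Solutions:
 g(c) = C1 + 5*c*asin(8*c/5)/9 + 5*sqrt(25 - 64*c^2)/72 + 8*sin(3*c/4)/3


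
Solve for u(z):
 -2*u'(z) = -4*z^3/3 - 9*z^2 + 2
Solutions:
 u(z) = C1 + z^4/6 + 3*z^3/2 - z


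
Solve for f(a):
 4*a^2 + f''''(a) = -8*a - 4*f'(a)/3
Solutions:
 f(a) = C1 + C4*exp(-6^(2/3)*a/3) - a^3 - 3*a^2 + (C2*sin(2^(2/3)*3^(1/6)*a/2) + C3*cos(2^(2/3)*3^(1/6)*a/2))*exp(6^(2/3)*a/6)


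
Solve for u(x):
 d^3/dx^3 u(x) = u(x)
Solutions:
 u(x) = C3*exp(x) + (C1*sin(sqrt(3)*x/2) + C2*cos(sqrt(3)*x/2))*exp(-x/2)


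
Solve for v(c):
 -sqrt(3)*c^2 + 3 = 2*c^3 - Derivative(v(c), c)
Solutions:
 v(c) = C1 + c^4/2 + sqrt(3)*c^3/3 - 3*c


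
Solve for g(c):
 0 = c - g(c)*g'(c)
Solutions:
 g(c) = -sqrt(C1 + c^2)
 g(c) = sqrt(C1 + c^2)


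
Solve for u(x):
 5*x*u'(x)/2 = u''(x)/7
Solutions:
 u(x) = C1 + C2*erfi(sqrt(35)*x/2)


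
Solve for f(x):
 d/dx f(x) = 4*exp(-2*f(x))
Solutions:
 f(x) = log(-sqrt(C1 + 8*x))
 f(x) = log(C1 + 8*x)/2


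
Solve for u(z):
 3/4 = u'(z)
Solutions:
 u(z) = C1 + 3*z/4


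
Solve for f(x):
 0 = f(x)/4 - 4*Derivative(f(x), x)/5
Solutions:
 f(x) = C1*exp(5*x/16)


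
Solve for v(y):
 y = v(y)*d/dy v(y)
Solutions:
 v(y) = -sqrt(C1 + y^2)
 v(y) = sqrt(C1 + y^2)


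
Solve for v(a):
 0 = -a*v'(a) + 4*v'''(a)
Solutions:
 v(a) = C1 + Integral(C2*airyai(2^(1/3)*a/2) + C3*airybi(2^(1/3)*a/2), a)


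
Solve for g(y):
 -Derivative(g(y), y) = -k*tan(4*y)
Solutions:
 g(y) = C1 - k*log(cos(4*y))/4


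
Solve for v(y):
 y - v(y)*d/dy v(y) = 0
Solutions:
 v(y) = -sqrt(C1 + y^2)
 v(y) = sqrt(C1 + y^2)


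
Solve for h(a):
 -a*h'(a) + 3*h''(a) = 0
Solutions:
 h(a) = C1 + C2*erfi(sqrt(6)*a/6)


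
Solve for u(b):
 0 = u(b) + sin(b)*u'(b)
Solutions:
 u(b) = C1*sqrt(cos(b) + 1)/sqrt(cos(b) - 1)


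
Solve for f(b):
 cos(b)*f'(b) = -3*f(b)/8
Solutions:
 f(b) = C1*(sin(b) - 1)^(3/16)/(sin(b) + 1)^(3/16)


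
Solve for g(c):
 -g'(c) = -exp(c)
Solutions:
 g(c) = C1 + exp(c)


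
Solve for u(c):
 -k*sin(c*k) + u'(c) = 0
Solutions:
 u(c) = C1 - cos(c*k)


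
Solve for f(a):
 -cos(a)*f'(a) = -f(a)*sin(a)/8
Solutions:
 f(a) = C1/cos(a)^(1/8)


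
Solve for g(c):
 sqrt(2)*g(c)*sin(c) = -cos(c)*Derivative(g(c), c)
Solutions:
 g(c) = C1*cos(c)^(sqrt(2))


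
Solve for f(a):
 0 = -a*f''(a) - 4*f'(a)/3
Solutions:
 f(a) = C1 + C2/a^(1/3)


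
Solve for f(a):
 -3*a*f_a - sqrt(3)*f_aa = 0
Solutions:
 f(a) = C1 + C2*erf(sqrt(2)*3^(1/4)*a/2)


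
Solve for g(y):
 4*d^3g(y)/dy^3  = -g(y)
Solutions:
 g(y) = C3*exp(-2^(1/3)*y/2) + (C1*sin(2^(1/3)*sqrt(3)*y/4) + C2*cos(2^(1/3)*sqrt(3)*y/4))*exp(2^(1/3)*y/4)


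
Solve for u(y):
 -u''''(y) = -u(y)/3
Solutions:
 u(y) = C1*exp(-3^(3/4)*y/3) + C2*exp(3^(3/4)*y/3) + C3*sin(3^(3/4)*y/3) + C4*cos(3^(3/4)*y/3)


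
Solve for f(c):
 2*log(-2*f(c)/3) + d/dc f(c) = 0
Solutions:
 Integral(1/(log(-_y) - log(3) + log(2)), (_y, f(c)))/2 = C1 - c


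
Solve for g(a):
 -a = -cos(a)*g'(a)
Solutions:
 g(a) = C1 + Integral(a/cos(a), a)


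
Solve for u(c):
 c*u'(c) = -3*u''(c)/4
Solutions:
 u(c) = C1 + C2*erf(sqrt(6)*c/3)


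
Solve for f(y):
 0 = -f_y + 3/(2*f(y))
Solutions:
 f(y) = -sqrt(C1 + 3*y)
 f(y) = sqrt(C1 + 3*y)


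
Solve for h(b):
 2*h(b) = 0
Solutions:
 h(b) = 0


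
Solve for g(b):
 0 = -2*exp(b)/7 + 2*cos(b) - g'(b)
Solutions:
 g(b) = C1 - 2*exp(b)/7 + 2*sin(b)


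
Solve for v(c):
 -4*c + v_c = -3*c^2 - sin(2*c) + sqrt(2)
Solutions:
 v(c) = C1 - c^3 + 2*c^2 + sqrt(2)*c + cos(2*c)/2


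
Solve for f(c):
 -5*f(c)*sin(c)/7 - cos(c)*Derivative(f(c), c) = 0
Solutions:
 f(c) = C1*cos(c)^(5/7)


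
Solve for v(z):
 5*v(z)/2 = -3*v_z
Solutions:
 v(z) = C1*exp(-5*z/6)


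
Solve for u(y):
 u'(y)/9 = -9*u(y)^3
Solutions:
 u(y) = -sqrt(2)*sqrt(-1/(C1 - 81*y))/2
 u(y) = sqrt(2)*sqrt(-1/(C1 - 81*y))/2


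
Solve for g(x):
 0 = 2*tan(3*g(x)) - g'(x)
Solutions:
 g(x) = -asin(C1*exp(6*x))/3 + pi/3
 g(x) = asin(C1*exp(6*x))/3


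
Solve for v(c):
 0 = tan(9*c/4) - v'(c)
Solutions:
 v(c) = C1 - 4*log(cos(9*c/4))/9


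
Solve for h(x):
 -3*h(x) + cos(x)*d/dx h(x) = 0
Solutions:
 h(x) = C1*(sin(x) + 1)^(3/2)/(sin(x) - 1)^(3/2)


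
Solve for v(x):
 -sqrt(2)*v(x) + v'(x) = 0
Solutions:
 v(x) = C1*exp(sqrt(2)*x)


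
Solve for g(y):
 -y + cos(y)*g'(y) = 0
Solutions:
 g(y) = C1 + Integral(y/cos(y), y)


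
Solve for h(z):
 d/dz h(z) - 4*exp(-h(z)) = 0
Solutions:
 h(z) = log(C1 + 4*z)


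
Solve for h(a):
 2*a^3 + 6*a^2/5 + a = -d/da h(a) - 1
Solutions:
 h(a) = C1 - a^4/2 - 2*a^3/5 - a^2/2 - a


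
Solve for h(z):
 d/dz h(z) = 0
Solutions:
 h(z) = C1


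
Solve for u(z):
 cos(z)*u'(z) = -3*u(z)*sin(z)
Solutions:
 u(z) = C1*cos(z)^3


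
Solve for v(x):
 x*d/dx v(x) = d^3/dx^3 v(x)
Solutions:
 v(x) = C1 + Integral(C2*airyai(x) + C3*airybi(x), x)


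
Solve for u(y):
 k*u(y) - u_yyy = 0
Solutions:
 u(y) = C1*exp(k^(1/3)*y) + C2*exp(k^(1/3)*y*(-1 + sqrt(3)*I)/2) + C3*exp(-k^(1/3)*y*(1 + sqrt(3)*I)/2)


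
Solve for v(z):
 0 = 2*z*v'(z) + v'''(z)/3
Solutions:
 v(z) = C1 + Integral(C2*airyai(-6^(1/3)*z) + C3*airybi(-6^(1/3)*z), z)


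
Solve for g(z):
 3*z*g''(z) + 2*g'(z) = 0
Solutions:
 g(z) = C1 + C2*z^(1/3)


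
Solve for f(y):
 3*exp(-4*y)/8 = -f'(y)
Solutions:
 f(y) = C1 + 3*exp(-4*y)/32


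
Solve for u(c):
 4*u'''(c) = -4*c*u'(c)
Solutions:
 u(c) = C1 + Integral(C2*airyai(-c) + C3*airybi(-c), c)


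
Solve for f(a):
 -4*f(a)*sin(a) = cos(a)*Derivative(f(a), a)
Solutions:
 f(a) = C1*cos(a)^4


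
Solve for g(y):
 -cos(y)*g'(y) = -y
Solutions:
 g(y) = C1 + Integral(y/cos(y), y)


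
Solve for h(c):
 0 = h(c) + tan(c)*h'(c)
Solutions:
 h(c) = C1/sin(c)


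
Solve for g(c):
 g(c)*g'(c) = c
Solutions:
 g(c) = -sqrt(C1 + c^2)
 g(c) = sqrt(C1 + c^2)


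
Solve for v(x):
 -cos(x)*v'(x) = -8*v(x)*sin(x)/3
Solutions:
 v(x) = C1/cos(x)^(8/3)


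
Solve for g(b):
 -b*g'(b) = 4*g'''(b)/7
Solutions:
 g(b) = C1 + Integral(C2*airyai(-14^(1/3)*b/2) + C3*airybi(-14^(1/3)*b/2), b)


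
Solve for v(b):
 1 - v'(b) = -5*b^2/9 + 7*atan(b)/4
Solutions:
 v(b) = C1 + 5*b^3/27 - 7*b*atan(b)/4 + b + 7*log(b^2 + 1)/8


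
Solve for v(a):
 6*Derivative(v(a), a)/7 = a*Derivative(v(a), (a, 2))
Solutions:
 v(a) = C1 + C2*a^(13/7)


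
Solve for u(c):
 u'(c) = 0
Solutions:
 u(c) = C1


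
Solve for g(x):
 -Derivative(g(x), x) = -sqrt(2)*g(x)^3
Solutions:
 g(x) = -sqrt(2)*sqrt(-1/(C1 + sqrt(2)*x))/2
 g(x) = sqrt(2)*sqrt(-1/(C1 + sqrt(2)*x))/2


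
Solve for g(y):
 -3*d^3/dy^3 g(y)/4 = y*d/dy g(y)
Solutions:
 g(y) = C1 + Integral(C2*airyai(-6^(2/3)*y/3) + C3*airybi(-6^(2/3)*y/3), y)


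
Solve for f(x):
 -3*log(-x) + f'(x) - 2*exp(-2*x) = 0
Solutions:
 f(x) = C1 + 3*x*log(-x) - 3*x - exp(-2*x)


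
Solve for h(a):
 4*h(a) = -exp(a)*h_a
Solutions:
 h(a) = C1*exp(4*exp(-a))


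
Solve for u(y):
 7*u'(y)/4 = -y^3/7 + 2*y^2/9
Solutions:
 u(y) = C1 - y^4/49 + 8*y^3/189


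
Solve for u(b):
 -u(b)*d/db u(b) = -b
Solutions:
 u(b) = -sqrt(C1 + b^2)
 u(b) = sqrt(C1 + b^2)


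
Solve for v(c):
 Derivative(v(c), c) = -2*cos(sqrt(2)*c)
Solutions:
 v(c) = C1 - sqrt(2)*sin(sqrt(2)*c)


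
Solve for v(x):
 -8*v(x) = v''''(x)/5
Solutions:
 v(x) = (C1*sin(10^(1/4)*x) + C2*cos(10^(1/4)*x))*exp(-10^(1/4)*x) + (C3*sin(10^(1/4)*x) + C4*cos(10^(1/4)*x))*exp(10^(1/4)*x)


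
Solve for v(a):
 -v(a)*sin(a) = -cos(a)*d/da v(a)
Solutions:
 v(a) = C1/cos(a)


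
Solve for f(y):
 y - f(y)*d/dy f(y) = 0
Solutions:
 f(y) = -sqrt(C1 + y^2)
 f(y) = sqrt(C1 + y^2)


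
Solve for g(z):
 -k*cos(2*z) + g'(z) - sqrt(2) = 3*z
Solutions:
 g(z) = C1 + k*sin(2*z)/2 + 3*z^2/2 + sqrt(2)*z


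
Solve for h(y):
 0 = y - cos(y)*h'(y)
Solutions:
 h(y) = C1 + Integral(y/cos(y), y)


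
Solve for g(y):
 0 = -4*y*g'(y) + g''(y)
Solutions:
 g(y) = C1 + C2*erfi(sqrt(2)*y)


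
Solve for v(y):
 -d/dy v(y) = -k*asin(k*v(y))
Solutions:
 Integral(1/asin(_y*k), (_y, v(y))) = C1 + k*y


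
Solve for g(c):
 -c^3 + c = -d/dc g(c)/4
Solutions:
 g(c) = C1 + c^4 - 2*c^2


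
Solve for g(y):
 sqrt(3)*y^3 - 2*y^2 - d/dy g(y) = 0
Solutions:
 g(y) = C1 + sqrt(3)*y^4/4 - 2*y^3/3


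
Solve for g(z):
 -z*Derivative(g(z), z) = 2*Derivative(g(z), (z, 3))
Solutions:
 g(z) = C1 + Integral(C2*airyai(-2^(2/3)*z/2) + C3*airybi(-2^(2/3)*z/2), z)


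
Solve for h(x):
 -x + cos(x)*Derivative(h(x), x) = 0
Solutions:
 h(x) = C1 + Integral(x/cos(x), x)


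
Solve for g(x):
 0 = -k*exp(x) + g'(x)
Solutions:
 g(x) = C1 + k*exp(x)


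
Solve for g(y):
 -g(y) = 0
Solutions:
 g(y) = 0


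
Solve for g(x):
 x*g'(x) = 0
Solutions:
 g(x) = C1


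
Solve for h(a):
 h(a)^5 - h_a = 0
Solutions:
 h(a) = -(-1/(C1 + 4*a))^(1/4)
 h(a) = (-1/(C1 + 4*a))^(1/4)
 h(a) = -I*(-1/(C1 + 4*a))^(1/4)
 h(a) = I*(-1/(C1 + 4*a))^(1/4)


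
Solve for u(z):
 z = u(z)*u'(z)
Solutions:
 u(z) = -sqrt(C1 + z^2)
 u(z) = sqrt(C1 + z^2)


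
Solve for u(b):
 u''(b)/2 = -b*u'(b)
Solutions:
 u(b) = C1 + C2*erf(b)


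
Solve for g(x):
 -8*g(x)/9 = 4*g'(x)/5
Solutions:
 g(x) = C1*exp(-10*x/9)


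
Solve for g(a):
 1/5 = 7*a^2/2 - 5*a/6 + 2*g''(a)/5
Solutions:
 g(a) = C1 + C2*a - 35*a^4/48 + 25*a^3/72 + a^2/4


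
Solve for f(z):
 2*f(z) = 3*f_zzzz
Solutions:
 f(z) = C1*exp(-2^(1/4)*3^(3/4)*z/3) + C2*exp(2^(1/4)*3^(3/4)*z/3) + C3*sin(2^(1/4)*3^(3/4)*z/3) + C4*cos(2^(1/4)*3^(3/4)*z/3)


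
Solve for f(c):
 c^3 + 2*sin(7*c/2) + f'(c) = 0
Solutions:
 f(c) = C1 - c^4/4 + 4*cos(7*c/2)/7


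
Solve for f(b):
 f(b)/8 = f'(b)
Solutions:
 f(b) = C1*exp(b/8)


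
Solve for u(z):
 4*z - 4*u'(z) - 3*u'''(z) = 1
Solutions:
 u(z) = C1 + C2*sin(2*sqrt(3)*z/3) + C3*cos(2*sqrt(3)*z/3) + z^2/2 - z/4


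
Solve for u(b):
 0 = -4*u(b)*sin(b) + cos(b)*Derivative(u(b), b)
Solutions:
 u(b) = C1/cos(b)^4


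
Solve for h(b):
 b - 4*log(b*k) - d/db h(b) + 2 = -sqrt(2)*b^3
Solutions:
 h(b) = C1 + sqrt(2)*b^4/4 + b^2/2 - 4*b*log(b*k) + 6*b


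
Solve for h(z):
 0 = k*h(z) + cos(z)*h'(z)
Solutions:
 h(z) = C1*exp(k*(log(sin(z) - 1) - log(sin(z) + 1))/2)


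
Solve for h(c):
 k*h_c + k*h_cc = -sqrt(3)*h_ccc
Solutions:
 h(c) = C1 + C2*exp(sqrt(3)*c*(-k + sqrt(k*(k - 4*sqrt(3))))/6) + C3*exp(-sqrt(3)*c*(k + sqrt(k*(k - 4*sqrt(3))))/6)


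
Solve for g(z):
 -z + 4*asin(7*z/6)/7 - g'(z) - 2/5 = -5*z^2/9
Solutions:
 g(z) = C1 + 5*z^3/27 - z^2/2 + 4*z*asin(7*z/6)/7 - 2*z/5 + 4*sqrt(36 - 49*z^2)/49


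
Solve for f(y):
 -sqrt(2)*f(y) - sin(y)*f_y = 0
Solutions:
 f(y) = C1*(cos(y) + 1)^(sqrt(2)/2)/(cos(y) - 1)^(sqrt(2)/2)


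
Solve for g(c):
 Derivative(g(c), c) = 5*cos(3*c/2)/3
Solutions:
 g(c) = C1 + 10*sin(3*c/2)/9


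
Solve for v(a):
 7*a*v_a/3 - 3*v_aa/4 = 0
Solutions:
 v(a) = C1 + C2*erfi(sqrt(14)*a/3)


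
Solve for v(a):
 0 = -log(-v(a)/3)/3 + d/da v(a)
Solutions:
 -3*Integral(1/(log(-_y) - log(3)), (_y, v(a))) = C1 - a


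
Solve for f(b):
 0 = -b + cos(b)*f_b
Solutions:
 f(b) = C1 + Integral(b/cos(b), b)


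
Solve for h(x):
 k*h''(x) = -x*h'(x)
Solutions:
 h(x) = C1 + C2*sqrt(k)*erf(sqrt(2)*x*sqrt(1/k)/2)


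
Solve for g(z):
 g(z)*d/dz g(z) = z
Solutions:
 g(z) = -sqrt(C1 + z^2)
 g(z) = sqrt(C1 + z^2)


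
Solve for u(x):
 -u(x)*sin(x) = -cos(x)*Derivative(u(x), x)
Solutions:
 u(x) = C1/cos(x)


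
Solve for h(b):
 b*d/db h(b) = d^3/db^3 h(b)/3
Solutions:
 h(b) = C1 + Integral(C2*airyai(3^(1/3)*b) + C3*airybi(3^(1/3)*b), b)


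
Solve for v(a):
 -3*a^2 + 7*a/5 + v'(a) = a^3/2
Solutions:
 v(a) = C1 + a^4/8 + a^3 - 7*a^2/10


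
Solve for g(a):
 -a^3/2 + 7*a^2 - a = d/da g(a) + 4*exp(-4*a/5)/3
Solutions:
 g(a) = C1 - a^4/8 + 7*a^3/3 - a^2/2 + 5*exp(-4*a/5)/3


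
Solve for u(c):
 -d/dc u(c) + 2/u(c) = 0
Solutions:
 u(c) = -sqrt(C1 + 4*c)
 u(c) = sqrt(C1 + 4*c)


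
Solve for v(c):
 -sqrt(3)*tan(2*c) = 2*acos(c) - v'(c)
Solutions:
 v(c) = C1 + 2*c*acos(c) - 2*sqrt(1 - c^2) - sqrt(3)*log(cos(2*c))/2


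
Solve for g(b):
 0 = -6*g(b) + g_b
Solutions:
 g(b) = C1*exp(6*b)


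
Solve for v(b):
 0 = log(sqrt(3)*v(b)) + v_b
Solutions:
 2*Integral(1/(2*log(_y) + log(3)), (_y, v(b))) = C1 - b


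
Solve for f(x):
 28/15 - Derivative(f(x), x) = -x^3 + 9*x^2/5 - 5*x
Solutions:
 f(x) = C1 + x^4/4 - 3*x^3/5 + 5*x^2/2 + 28*x/15


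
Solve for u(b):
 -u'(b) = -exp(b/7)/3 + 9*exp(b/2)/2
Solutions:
 u(b) = C1 + 7*exp(b/7)/3 - 9*exp(b/2)


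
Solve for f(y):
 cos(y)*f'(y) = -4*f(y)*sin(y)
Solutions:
 f(y) = C1*cos(y)^4


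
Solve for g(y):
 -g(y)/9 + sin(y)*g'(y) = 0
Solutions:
 g(y) = C1*(cos(y) - 1)^(1/18)/(cos(y) + 1)^(1/18)


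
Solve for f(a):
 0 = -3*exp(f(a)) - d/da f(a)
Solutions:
 f(a) = log(1/(C1 + 3*a))


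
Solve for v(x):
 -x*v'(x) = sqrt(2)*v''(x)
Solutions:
 v(x) = C1 + C2*erf(2^(1/4)*x/2)


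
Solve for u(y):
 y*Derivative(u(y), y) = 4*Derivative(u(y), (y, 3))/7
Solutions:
 u(y) = C1 + Integral(C2*airyai(14^(1/3)*y/2) + C3*airybi(14^(1/3)*y/2), y)


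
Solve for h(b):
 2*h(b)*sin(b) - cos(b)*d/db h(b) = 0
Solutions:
 h(b) = C1/cos(b)^2


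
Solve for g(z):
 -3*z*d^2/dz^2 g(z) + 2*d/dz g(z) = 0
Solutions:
 g(z) = C1 + C2*z^(5/3)


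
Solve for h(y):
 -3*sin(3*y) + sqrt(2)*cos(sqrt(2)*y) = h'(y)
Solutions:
 h(y) = C1 + sin(sqrt(2)*y) + cos(3*y)


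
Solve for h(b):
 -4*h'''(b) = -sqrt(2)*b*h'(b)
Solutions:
 h(b) = C1 + Integral(C2*airyai(sqrt(2)*b/2) + C3*airybi(sqrt(2)*b/2), b)


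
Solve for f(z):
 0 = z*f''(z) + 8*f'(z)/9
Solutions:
 f(z) = C1 + C2*z^(1/9)


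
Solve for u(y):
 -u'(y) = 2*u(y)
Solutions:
 u(y) = C1*exp(-2*y)


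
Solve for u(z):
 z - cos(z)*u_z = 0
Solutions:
 u(z) = C1 + Integral(z/cos(z), z)


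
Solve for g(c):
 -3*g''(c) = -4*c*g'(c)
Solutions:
 g(c) = C1 + C2*erfi(sqrt(6)*c/3)


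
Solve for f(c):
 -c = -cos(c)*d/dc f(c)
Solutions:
 f(c) = C1 + Integral(c/cos(c), c)


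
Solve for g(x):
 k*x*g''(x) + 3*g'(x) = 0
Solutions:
 g(x) = C1 + x^(((re(k) - 3)*re(k) + im(k)^2)/(re(k)^2 + im(k)^2))*(C2*sin(3*log(x)*Abs(im(k))/(re(k)^2 + im(k)^2)) + C3*cos(3*log(x)*im(k)/(re(k)^2 + im(k)^2)))


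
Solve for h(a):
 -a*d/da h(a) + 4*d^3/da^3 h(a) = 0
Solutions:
 h(a) = C1 + Integral(C2*airyai(2^(1/3)*a/2) + C3*airybi(2^(1/3)*a/2), a)


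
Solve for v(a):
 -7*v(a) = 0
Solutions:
 v(a) = 0


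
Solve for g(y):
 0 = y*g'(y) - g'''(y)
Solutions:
 g(y) = C1 + Integral(C2*airyai(y) + C3*airybi(y), y)


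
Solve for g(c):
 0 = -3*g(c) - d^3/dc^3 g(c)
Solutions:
 g(c) = C3*exp(-3^(1/3)*c) + (C1*sin(3^(5/6)*c/2) + C2*cos(3^(5/6)*c/2))*exp(3^(1/3)*c/2)


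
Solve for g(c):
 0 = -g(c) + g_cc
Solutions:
 g(c) = C1*exp(-c) + C2*exp(c)


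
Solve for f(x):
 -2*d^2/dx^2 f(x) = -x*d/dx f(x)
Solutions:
 f(x) = C1 + C2*erfi(x/2)


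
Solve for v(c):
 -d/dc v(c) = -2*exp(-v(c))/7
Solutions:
 v(c) = log(C1 + 2*c/7)


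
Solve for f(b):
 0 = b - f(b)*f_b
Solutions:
 f(b) = -sqrt(C1 + b^2)
 f(b) = sqrt(C1 + b^2)


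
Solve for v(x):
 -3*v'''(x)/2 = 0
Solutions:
 v(x) = C1 + C2*x + C3*x^2


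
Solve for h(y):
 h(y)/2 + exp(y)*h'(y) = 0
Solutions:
 h(y) = C1*exp(exp(-y)/2)


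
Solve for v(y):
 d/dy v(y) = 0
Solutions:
 v(y) = C1


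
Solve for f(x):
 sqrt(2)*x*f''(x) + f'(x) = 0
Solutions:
 f(x) = C1 + C2*x^(1 - sqrt(2)/2)


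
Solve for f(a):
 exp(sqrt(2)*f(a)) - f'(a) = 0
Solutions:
 f(a) = sqrt(2)*(2*log(-1/(C1 + a)) - log(2))/4


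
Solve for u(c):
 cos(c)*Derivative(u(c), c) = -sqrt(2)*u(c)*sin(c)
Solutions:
 u(c) = C1*cos(c)^(sqrt(2))


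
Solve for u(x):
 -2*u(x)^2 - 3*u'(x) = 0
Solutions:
 u(x) = 3/(C1 + 2*x)


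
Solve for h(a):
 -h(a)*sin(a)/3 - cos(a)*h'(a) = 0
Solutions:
 h(a) = C1*cos(a)^(1/3)


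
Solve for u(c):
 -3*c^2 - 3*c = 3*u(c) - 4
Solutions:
 u(c) = -c^2 - c + 4/3


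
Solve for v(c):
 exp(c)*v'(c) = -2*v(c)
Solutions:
 v(c) = C1*exp(2*exp(-c))


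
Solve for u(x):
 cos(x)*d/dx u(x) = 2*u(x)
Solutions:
 u(x) = C1*(sin(x) + 1)/(sin(x) - 1)


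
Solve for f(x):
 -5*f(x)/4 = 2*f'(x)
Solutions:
 f(x) = C1*exp(-5*x/8)


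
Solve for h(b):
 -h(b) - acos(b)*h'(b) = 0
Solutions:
 h(b) = C1*exp(-Integral(1/acos(b), b))


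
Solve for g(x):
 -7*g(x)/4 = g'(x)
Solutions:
 g(x) = C1*exp(-7*x/4)


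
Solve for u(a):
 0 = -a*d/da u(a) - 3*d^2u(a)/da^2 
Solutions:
 u(a) = C1 + C2*erf(sqrt(6)*a/6)


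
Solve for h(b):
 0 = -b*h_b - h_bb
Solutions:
 h(b) = C1 + C2*erf(sqrt(2)*b/2)


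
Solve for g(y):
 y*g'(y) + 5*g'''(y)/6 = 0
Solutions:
 g(y) = C1 + Integral(C2*airyai(-5^(2/3)*6^(1/3)*y/5) + C3*airybi(-5^(2/3)*6^(1/3)*y/5), y)


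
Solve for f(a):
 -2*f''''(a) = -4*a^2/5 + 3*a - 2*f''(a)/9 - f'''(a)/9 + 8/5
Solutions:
 f(a) = C1 + C2*a + C3*exp(a*(1 - sqrt(145))/36) + C4*exp(a*(1 + sqrt(145))/36) - 3*a^4/10 + 57*a^3/20 - 1323*a^2/40


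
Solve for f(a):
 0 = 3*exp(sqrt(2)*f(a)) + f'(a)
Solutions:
 f(a) = sqrt(2)*(2*log(1/(C1 + 3*a)) - log(2))/4


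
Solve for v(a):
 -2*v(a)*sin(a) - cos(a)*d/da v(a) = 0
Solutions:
 v(a) = C1*cos(a)^2


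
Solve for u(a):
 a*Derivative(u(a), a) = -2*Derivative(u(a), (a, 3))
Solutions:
 u(a) = C1 + Integral(C2*airyai(-2^(2/3)*a/2) + C3*airybi(-2^(2/3)*a/2), a)


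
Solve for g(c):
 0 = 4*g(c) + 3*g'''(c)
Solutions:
 g(c) = C3*exp(-6^(2/3)*c/3) + (C1*sin(2^(2/3)*3^(1/6)*c/2) + C2*cos(2^(2/3)*3^(1/6)*c/2))*exp(6^(2/3)*c/6)


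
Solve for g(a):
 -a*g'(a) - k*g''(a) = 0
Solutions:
 g(a) = C1 + C2*sqrt(k)*erf(sqrt(2)*a*sqrt(1/k)/2)


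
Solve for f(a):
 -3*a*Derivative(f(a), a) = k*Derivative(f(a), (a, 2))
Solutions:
 f(a) = C1 + C2*sqrt(k)*erf(sqrt(6)*a*sqrt(1/k)/2)


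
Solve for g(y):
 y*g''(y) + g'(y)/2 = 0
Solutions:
 g(y) = C1 + C2*sqrt(y)


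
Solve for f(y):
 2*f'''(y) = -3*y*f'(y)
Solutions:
 f(y) = C1 + Integral(C2*airyai(-2^(2/3)*3^(1/3)*y/2) + C3*airybi(-2^(2/3)*3^(1/3)*y/2), y)


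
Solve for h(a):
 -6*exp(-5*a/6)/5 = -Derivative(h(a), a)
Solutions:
 h(a) = C1 - 36*exp(-5*a/6)/25


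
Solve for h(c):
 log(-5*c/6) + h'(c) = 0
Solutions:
 h(c) = C1 - c*log(-c) + c*(-log(5) + 1 + log(6))


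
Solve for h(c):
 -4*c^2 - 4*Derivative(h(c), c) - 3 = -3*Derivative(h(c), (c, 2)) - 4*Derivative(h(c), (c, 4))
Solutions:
 h(c) = C1 + C2*exp(c*(-(4 + sqrt(17))^(1/3) + (4 + sqrt(17))^(-1/3))/4)*sin(sqrt(3)*c*((4 + sqrt(17))^(-1/3) + (4 + sqrt(17))^(1/3))/4) + C3*exp(c*(-(4 + sqrt(17))^(1/3) + (4 + sqrt(17))^(-1/3))/4)*cos(sqrt(3)*c*((4 + sqrt(17))^(-1/3) + (4 + sqrt(17))^(1/3))/4) + C4*exp(-c*(-(4 + sqrt(17))^(1/3) + (4 + sqrt(17))^(-1/3))/2) - c^3/3 - 3*c^2/4 - 15*c/8


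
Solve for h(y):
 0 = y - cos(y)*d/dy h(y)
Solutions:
 h(y) = C1 + Integral(y/cos(y), y)


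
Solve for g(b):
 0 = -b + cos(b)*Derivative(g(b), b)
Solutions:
 g(b) = C1 + Integral(b/cos(b), b)


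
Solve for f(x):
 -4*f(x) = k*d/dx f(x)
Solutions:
 f(x) = C1*exp(-4*x/k)


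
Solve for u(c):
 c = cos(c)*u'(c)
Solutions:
 u(c) = C1 + Integral(c/cos(c), c)


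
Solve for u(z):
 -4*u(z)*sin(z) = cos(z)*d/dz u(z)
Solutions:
 u(z) = C1*cos(z)^4


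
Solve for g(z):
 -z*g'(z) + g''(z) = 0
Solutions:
 g(z) = C1 + C2*erfi(sqrt(2)*z/2)


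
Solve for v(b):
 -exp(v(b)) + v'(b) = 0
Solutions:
 v(b) = log(-1/(C1 + b))


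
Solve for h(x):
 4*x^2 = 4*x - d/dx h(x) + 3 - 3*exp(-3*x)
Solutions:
 h(x) = C1 - 4*x^3/3 + 2*x^2 + 3*x + exp(-3*x)


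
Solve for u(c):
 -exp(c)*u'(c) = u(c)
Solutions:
 u(c) = C1*exp(exp(-c))


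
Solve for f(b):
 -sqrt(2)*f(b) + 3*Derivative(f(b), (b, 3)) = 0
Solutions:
 f(b) = C3*exp(2^(1/6)*3^(2/3)*b/3) + (C1*sin(6^(1/6)*b/2) + C2*cos(6^(1/6)*b/2))*exp(-2^(1/6)*3^(2/3)*b/6)


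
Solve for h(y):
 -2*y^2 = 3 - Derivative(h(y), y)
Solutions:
 h(y) = C1 + 2*y^3/3 + 3*y


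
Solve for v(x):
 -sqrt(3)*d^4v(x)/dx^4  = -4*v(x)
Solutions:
 v(x) = C1*exp(-sqrt(2)*3^(7/8)*x/3) + C2*exp(sqrt(2)*3^(7/8)*x/3) + C3*sin(sqrt(2)*3^(7/8)*x/3) + C4*cos(sqrt(2)*3^(7/8)*x/3)


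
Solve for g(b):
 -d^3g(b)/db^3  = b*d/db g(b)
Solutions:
 g(b) = C1 + Integral(C2*airyai(-b) + C3*airybi(-b), b)


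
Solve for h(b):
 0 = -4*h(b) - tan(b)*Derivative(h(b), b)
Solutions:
 h(b) = C1/sin(b)^4


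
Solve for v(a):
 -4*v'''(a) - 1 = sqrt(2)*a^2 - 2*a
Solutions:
 v(a) = C1 + C2*a + C3*a^2 - sqrt(2)*a^5/240 + a^4/48 - a^3/24


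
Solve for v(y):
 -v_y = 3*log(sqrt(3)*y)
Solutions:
 v(y) = C1 - 3*y*log(y) - 3*y*log(3)/2 + 3*y


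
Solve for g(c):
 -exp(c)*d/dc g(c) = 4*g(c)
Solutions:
 g(c) = C1*exp(4*exp(-c))


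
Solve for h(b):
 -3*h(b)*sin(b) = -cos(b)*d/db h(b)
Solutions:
 h(b) = C1/cos(b)^3


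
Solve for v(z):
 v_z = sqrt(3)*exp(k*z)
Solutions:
 v(z) = C1 + sqrt(3)*exp(k*z)/k


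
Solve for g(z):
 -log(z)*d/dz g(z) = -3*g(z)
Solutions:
 g(z) = C1*exp(3*li(z))


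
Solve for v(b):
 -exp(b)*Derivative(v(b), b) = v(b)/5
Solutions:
 v(b) = C1*exp(exp(-b)/5)


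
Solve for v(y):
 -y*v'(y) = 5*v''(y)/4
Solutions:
 v(y) = C1 + C2*erf(sqrt(10)*y/5)


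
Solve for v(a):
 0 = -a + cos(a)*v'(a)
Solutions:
 v(a) = C1 + Integral(a/cos(a), a)


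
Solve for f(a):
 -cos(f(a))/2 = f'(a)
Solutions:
 f(a) = pi - asin((C1 + exp(a))/(C1 - exp(a)))
 f(a) = asin((C1 + exp(a))/(C1 - exp(a)))


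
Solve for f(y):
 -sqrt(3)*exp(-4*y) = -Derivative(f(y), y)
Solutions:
 f(y) = C1 - sqrt(3)*exp(-4*y)/4


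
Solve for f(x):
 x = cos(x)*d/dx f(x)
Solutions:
 f(x) = C1 + Integral(x/cos(x), x)


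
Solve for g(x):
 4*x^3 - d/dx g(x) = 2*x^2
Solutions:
 g(x) = C1 + x^4 - 2*x^3/3


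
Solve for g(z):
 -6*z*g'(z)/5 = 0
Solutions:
 g(z) = C1


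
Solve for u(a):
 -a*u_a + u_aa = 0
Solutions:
 u(a) = C1 + C2*erfi(sqrt(2)*a/2)


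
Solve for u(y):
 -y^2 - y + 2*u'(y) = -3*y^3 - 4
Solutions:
 u(y) = C1 - 3*y^4/8 + y^3/6 + y^2/4 - 2*y
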